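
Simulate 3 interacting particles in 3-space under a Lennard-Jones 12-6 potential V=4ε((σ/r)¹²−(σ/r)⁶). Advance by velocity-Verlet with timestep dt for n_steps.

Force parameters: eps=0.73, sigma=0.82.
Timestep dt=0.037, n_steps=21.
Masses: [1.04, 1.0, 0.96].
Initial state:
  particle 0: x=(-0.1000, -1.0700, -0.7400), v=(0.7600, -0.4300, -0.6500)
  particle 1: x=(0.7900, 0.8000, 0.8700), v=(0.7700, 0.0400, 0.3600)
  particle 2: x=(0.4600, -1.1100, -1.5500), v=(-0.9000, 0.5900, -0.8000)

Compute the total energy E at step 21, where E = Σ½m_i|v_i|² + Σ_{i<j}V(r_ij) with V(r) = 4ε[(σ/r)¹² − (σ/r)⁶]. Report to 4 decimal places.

step 0: x0=(-0.1000, -1.0700, -0.7400) x1=(0.7900, 0.8000, 0.8700) x2=(0.4600, -1.1100, -1.5500)
step 1: x0=(-0.0711, -1.0860, -0.7651) x1=(0.8185, 0.8015, 0.8833) x2=(0.4259, -1.0881, -1.5784)
step 2: x0=(-0.0413, -1.1019, -0.7918) x1=(0.8470, 0.8029, 0.8966) x2=(0.3907, -1.0662, -1.6052)
step 3: x0=(-0.0114, -1.1179, -0.8186) x1=(0.8755, 0.8044, 0.9099) x2=(0.3555, -1.0443, -1.6318)
step 4: x0=(0.0173, -1.1340, -0.8429) x1=(0.9039, 0.8059, 0.9232) x2=(0.3216, -1.0222, -1.6611)
step 5: x0=(0.0443, -1.1509, -0.8622) x1=(0.9324, 0.8073, 0.9365) x2=(0.2896, -0.9993, -1.6958)
step 6: x0=(0.0698, -1.1686, -0.8769) x1=(0.9609, 0.8088, 0.9498) x2=(0.2591, -0.9755, -1.7355)
step 7: x0=(0.0949, -1.1867, -0.8896) x1=(0.9894, 0.8102, 0.9631) x2=(0.2290, -0.9513, -1.7773)
step 8: x0=(0.1201, -1.2047, -0.9029) x1=(1.0178, 0.8116, 0.9764) x2=(0.1989, -0.9271, -1.8186)
step 9: x0=(0.1455, -1.2220, -0.9181) x1=(1.0463, 0.8131, 0.9896) x2=(0.1686, -0.9037, -1.8577)
step 10: x0=(0.1710, -1.2386, -0.9359) x1=(1.0748, 0.8145, 1.0029) x2=(0.1382, -0.8812, -1.8941)
step 11: x0=(0.1963, -1.2541, -0.9563) x1=(1.1032, 0.8159, 1.0162) x2=(0.1079, -0.8597, -1.9275)
step 12: x0=(0.2214, -1.2686, -0.9792) x1=(1.1317, 0.8174, 1.0294) x2=(0.0779, -0.8393, -1.9583)
step 13: x0=(0.2462, -1.2821, -1.0044) x1=(1.1602, 0.8188, 1.0427) x2=(0.0482, -0.8200, -1.9866)
step 14: x0=(0.2706, -1.2946, -1.0316) x1=(1.1886, 0.8202, 1.0560) x2=(0.0190, -0.8018, -2.0127)
step 15: x0=(0.2945, -1.3062, -1.0608) x1=(1.2171, 0.8216, 1.0692) x2=(-0.0097, -0.7846, -2.0367)
step 16: x0=(0.3179, -1.3169, -1.0916) x1=(1.2456, 0.8230, 1.0825) x2=(-0.0378, -0.7684, -2.0589)
step 17: x0=(0.3407, -1.3267, -1.1239) x1=(1.2740, 0.8245, 1.0957) x2=(-0.0653, -0.7531, -2.0795)
step 18: x0=(0.3630, -1.3357, -1.1575) x1=(1.3025, 0.8259, 1.1090) x2=(-0.0922, -0.7386, -2.0986)
step 19: x0=(0.3846, -1.3440, -1.1924) x1=(1.3309, 0.8273, 1.1222) x2=(-0.1185, -0.7250, -2.1165)
step 20: x0=(0.4057, -1.3516, -1.2283) x1=(1.3594, 0.8287, 1.1355) x2=(-0.1442, -0.7121, -2.1332)
step 21: x0=(0.4262, -1.3584, -1.2651) x1=(1.3879, 0.8301, 1.1487) x2=(-0.1692, -0.7000, -2.1488)
step 0 velocities: v0=(0.7600, -0.4300, -0.6500) v1=(0.7700, 0.0400, 0.3600) v2=(-0.9000, 0.5900, -0.8000)
step 0: KE=1.8413, PE=-0.6511, E=1.1903
step 21 velocities: v0=(0.5466, -0.1771, -1.0078) v1=(0.7691, 0.0381, 0.3580) v2=(-0.6679, 0.3181, -0.4102)
step 21: KE=1.4039, PE=-0.2125, E=1.1914

1.1914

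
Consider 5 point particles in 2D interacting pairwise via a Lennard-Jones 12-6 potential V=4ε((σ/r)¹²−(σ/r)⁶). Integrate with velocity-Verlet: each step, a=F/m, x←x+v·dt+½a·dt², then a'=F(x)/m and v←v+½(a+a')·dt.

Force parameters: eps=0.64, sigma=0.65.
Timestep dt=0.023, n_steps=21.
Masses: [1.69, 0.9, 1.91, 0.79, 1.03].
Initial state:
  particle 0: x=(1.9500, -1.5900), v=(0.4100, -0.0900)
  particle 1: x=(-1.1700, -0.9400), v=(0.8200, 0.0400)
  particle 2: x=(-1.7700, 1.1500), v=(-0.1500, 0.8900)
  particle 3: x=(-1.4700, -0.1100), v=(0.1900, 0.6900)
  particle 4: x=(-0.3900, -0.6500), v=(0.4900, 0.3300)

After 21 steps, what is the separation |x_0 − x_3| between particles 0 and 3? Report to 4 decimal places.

3.8079

step 0: x0=(1.9500, -1.5900) x1=(-1.1700, -0.9400) x2=(-1.7700, 1.1500) x3=(-1.4700, -0.1100) x4=(-0.3900, -0.6500)
step 1: x0=(1.9594, -1.5921) x1=(-1.1507, -0.9383) x2=(-1.7734, 1.1704) x3=(-1.4653, -0.0947) x4=(-0.3793, -0.6426)
step 2: x0=(1.9689, -1.5941) x1=(-1.1305, -0.9352) x2=(-1.7769, 1.1908) x3=(-1.4601, -0.0805) x4=(-0.3699, -0.6355)
step 3: x0=(1.9783, -1.5962) x1=(-1.1093, -0.9307) x2=(-1.7803, 1.2112) x3=(-1.4544, -0.0672) x4=(-0.3618, -0.6288)
step 4: x0=(1.9877, -1.5983) x1=(-1.0872, -0.9249) x2=(-1.7837, 1.2315) x3=(-1.4482, -0.0548) x4=(-0.3549, -0.6225)
step 5: x0=(1.9971, -1.6003) x1=(-1.0641, -0.9178) x2=(-1.7871, 1.2517) x3=(-1.4415, -0.0433) x4=(-0.3491, -0.6166)
step 6: x0=(2.0066, -1.6024) x1=(-1.0402, -0.9095) x2=(-1.7905, 1.2720) x3=(-1.4343, -0.0325) x4=(-0.3445, -0.6111)
step 7: x0=(2.0160, -1.6045) x1=(-1.0157, -0.9002) x2=(-1.7939, 1.2921) x3=(-1.4267, -0.0225) x4=(-0.3408, -0.6058)
step 8: x0=(2.0254, -1.6066) x1=(-0.9913, -0.8901) x2=(-1.7972, 1.3123) x3=(-1.4186, -0.0132) x4=(-0.3375, -0.6006)
step 9: x0=(2.0348, -1.6086) x1=(-0.9679, -0.8798) x2=(-1.8006, 1.3324) x3=(-1.4100, -0.0046) x4=(-0.3335, -0.5950)
step 10: x0=(2.0443, -1.6107) x1=(-0.9475, -0.8701) x2=(-1.8039, 1.3525) x3=(-1.4010, 0.0033) x4=(-0.3273, -0.5883)
step 11: x0=(2.0537, -1.6128) x1=(-0.9320, -0.8619) x2=(-1.8072, 1.3725) x3=(-1.3915, 0.0106) x4=(-0.3173, -0.5796)
step 12: x0=(2.0631, -1.6148) x1=(-0.9223, -0.8557) x2=(-1.8106, 1.3926) x3=(-1.3815, 0.0172) x4=(-0.3025, -0.5687)
step 13: x0=(2.0725, -1.6169) x1=(-0.9172, -0.8509) x2=(-1.8139, 1.4126) x3=(-1.3711, 0.0231) x4=(-0.2841, -0.5560)
step 14: x0=(2.0820, -1.6190) x1=(-0.9147, -0.8467) x2=(-1.8172, 1.4325) x3=(-1.3602, 0.0284) x4=(-0.2638, -0.5423)
step 15: x0=(2.0914, -1.6210) x1=(-0.9131, -0.8421) x2=(-1.8205, 1.4525) x3=(-1.3488, 0.0330) x4=(-0.2431, -0.5283)
step 16: x0=(2.1008, -1.6231) x1=(-0.9113, -0.8368) x2=(-1.8238, 1.4724) x3=(-1.3370, 0.0369) x4=(-0.2229, -0.5144)
step 17: x0=(2.1102, -1.6252) x1=(-0.9090, -0.8304) x2=(-1.8271, 1.4924) x3=(-1.3246, 0.0401) x4=(-0.2036, -0.5009)
step 18: x0=(2.1196, -1.6272) x1=(-0.9058, -0.8228) x2=(-1.8304, 1.5123) x3=(-1.3118, 0.0425) x4=(-0.1854, -0.4877)
step 19: x0=(2.1291, -1.6293) x1=(-0.9016, -0.8140) x2=(-1.8337, 1.5322) x3=(-1.2985, 0.0441) x4=(-0.1684, -0.4750)
step 20: x0=(2.1385, -1.6314) x1=(-0.8966, -0.8039) x2=(-1.8369, 1.5520) x3=(-1.2847, 0.0448) x4=(-0.1526, -0.4628)
step 21: x0=(2.1479, -1.6334) x1=(-0.8906, -0.7924) x2=(-1.8402, 1.5719) x3=(-1.2704, 0.0446) x4=(-0.1380, -0.4510)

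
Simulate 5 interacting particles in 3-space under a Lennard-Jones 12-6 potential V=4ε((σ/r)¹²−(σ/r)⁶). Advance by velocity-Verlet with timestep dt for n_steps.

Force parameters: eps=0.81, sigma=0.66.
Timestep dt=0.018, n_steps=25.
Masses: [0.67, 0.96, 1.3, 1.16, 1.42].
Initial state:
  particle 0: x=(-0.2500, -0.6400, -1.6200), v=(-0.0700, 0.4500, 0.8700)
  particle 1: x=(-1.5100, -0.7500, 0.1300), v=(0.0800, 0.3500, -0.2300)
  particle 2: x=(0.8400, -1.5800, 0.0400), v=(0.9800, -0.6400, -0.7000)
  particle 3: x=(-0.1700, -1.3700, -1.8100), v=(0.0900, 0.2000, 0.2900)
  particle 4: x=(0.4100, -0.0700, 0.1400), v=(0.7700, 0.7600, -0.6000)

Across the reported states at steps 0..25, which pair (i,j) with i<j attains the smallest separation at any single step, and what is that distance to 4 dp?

pair (0,3), distance 0.7163

step 0: x0=(-0.2500, -0.6400, -1.6200) x1=(-1.5100, -0.7500, 0.1300) x2=(0.8400, -1.5800, 0.0400) x3=(-0.1700, -1.3700, -1.8100) x4=(0.4100, -0.0700, 0.1400)
step 1: x0=(-0.2512, -0.6322, -1.6044) x1=(-1.5086, -0.7437, 0.1259) x2=(0.8576, -1.5915, 0.0274) x3=(-0.1684, -1.3662, -1.8047) x4=(0.4239, -0.0563, 0.1292)
step 2: x0=(-0.2523, -0.6253, -1.5891) x1=(-1.5071, -0.7374, 0.1217) x2=(0.8753, -1.6030, 0.0148) x3=(-0.1669, -1.3619, -1.7993) x4=(0.4377, -0.0427, 0.1184)
step 3: x0=(-0.2534, -0.6194, -1.5740) x1=(-1.5057, -0.7311, 0.1176) x2=(0.8929, -1.6145, 0.0022) x3=(-0.1654, -1.3571, -1.7937) x4=(0.4516, -0.0290, 0.1076)
step 4: x0=(-0.2542, -0.6145, -1.5592) x1=(-1.5042, -0.7248, 0.1134) x2=(0.9105, -1.6260, -0.0104) x3=(-0.1640, -1.3516, -1.7880) x4=(0.4654, -0.0154, 0.0968)
step 5: x0=(-0.2550, -0.6107, -1.5447) x1=(-1.5027, -0.7185, 0.1093) x2=(0.9281, -1.6374, -0.0230) x3=(-0.1626, -1.3455, -1.7820) x4=(0.4793, -0.0018, 0.0859)
step 6: x0=(-0.2556, -0.6080, -1.5306) x1=(-1.5012, -0.7122, 0.1051) x2=(0.9457, -1.6489, -0.0356) x3=(-0.1614, -1.3388, -1.7759) x4=(0.4932, 0.0118, 0.0751)
step 7: x0=(-0.2561, -0.6063, -1.5168) x1=(-1.4998, -0.7059, 0.1009) x2=(0.9633, -1.6603, -0.0483) x3=(-0.1602, -1.3315, -1.7695) x4=(0.5070, 0.0254, 0.0643)
step 8: x0=(-0.2564, -0.6056, -1.5033) x1=(-1.4983, -0.6996, 0.0968) x2=(0.9809, -1.6717, -0.0609) x3=(-0.1591, -1.3236, -1.7629) x4=(0.5209, 0.0390, 0.0535)
step 9: x0=(-0.2566, -0.6059, -1.4902) x1=(-1.4968, -0.6933, 0.0926) x2=(0.9985, -1.6831, -0.0735) x3=(-0.1581, -1.3152, -1.7562) x4=(0.5347, 0.0526, 0.0426)
step 10: x0=(-0.2567, -0.6069, -1.4773) x1=(-1.4953, -0.6870, 0.0884) x2=(1.0161, -1.6946, -0.0861) x3=(-0.1571, -1.3063, -1.7492) x4=(0.5486, 0.0662, 0.0318)
step 11: x0=(-0.2567, -0.6086, -1.4647) x1=(-1.4938, -0.6807, 0.0843) x2=(1.0337, -1.7060, -0.0987) x3=(-0.1562, -1.2970, -1.7421) x4=(0.5624, 0.0797, 0.0209)
step 12: x0=(-0.2566, -0.6106, -1.4522) x1=(-1.4923, -0.6744, 0.0801) x2=(1.0513, -1.7174, -0.1114) x3=(-0.1553, -1.2876, -1.7349) x4=(0.5763, 0.0933, 0.0101)
step 13: x0=(-0.2566, -0.6126, -1.4397) x1=(-1.4908, -0.6680, 0.0759) x2=(1.0689, -1.7288, -0.1240) x3=(-0.1544, -1.2781, -1.7278) x4=(0.5901, 0.1068, -0.0008)
step 14: x0=(-0.2566, -0.6141, -1.4269) x1=(-1.4892, -0.6617, 0.0717) x2=(1.0864, -1.7401, -0.1366) x3=(-0.1535, -1.2690, -1.7207) x4=(0.6039, 0.1203, -0.0117)
step 15: x0=(-0.2568, -0.6147, -1.4137) x1=(-1.4877, -0.6554, 0.0675) x2=(1.1040, -1.7515, -0.1493) x3=(-0.1524, -1.2603, -1.7138) x4=(0.6178, 0.1339, -0.0225)
step 16: x0=(-0.2571, -0.6140, -1.3999) x1=(-1.4862, -0.6491, 0.0633) x2=(1.1216, -1.7629, -0.1619) x3=(-0.1513, -1.2524, -1.7074) x4=(0.6316, 0.1474, -0.0334)
step 17: x0=(-0.2578, -0.6117, -1.3854) x1=(-1.4846, -0.6428, 0.0591) x2=(1.1391, -1.7743, -0.1745) x3=(-0.1500, -1.2454, -1.7013) x4=(0.6454, 0.1609, -0.0443)
step 18: x0=(-0.2586, -0.6078, -1.3700) x1=(-1.4831, -0.6365, 0.0549) x2=(1.1567, -1.7856, -0.1872) x3=(-0.1485, -1.2394, -1.6957) x4=(0.6592, 0.1744, -0.0552)
step 19: x0=(-0.2598, -0.6026, -1.3538) x1=(-1.4815, -0.6302, 0.0506) x2=(1.1742, -1.7970, -0.1998) x3=(-0.1469, -1.2341, -1.6905) x4=(0.6731, 0.1879, -0.0661)
step 20: x0=(-0.2611, -0.5964, -1.3372) x1=(-1.4800, -0.6239, 0.0464) x2=(1.1918, -1.8084, -0.2125) x3=(-0.1453, -1.2294, -1.6856) x4=(0.6869, 0.2014, -0.0770)
step 21: x0=(-0.2624, -0.5897, -1.3203) x1=(-1.4784, -0.6176, 0.0422) x2=(1.2093, -1.8197, -0.2251) x3=(-0.1435, -1.2249, -1.6809) x4=(0.7007, 0.2149, -0.0879)
step 22: x0=(-0.2638, -0.5831, -1.3034) x1=(-1.4768, -0.6113, 0.0379) x2=(1.2269, -1.8311, -0.2378) x3=(-0.1418, -1.2204, -1.6761) x4=(0.7145, 0.2284, -0.0988)
step 23: x0=(-0.2651, -0.5767, -1.2866) x1=(-1.4752, -0.6050, 0.0337) x2=(1.2444, -1.8424, -0.2504) x3=(-0.1401, -1.2158, -1.6712) x4=(0.7283, 0.2419, -0.1097)
step 24: x0=(-0.2663, -0.5708, -1.2701) x1=(-1.4736, -0.5987, 0.0294) x2=(1.2620, -1.8537, -0.2631) x3=(-0.1384, -1.2108, -1.6662) x4=(0.7421, 0.2554, -0.1206)
step 25: x0=(-0.2674, -0.5657, -1.2540) x1=(-1.4720, -0.5923, 0.0252) x2=(1.2795, -1.8651, -0.2758) x3=(-0.1368, -1.2055, -1.6608) x4=(0.7559, 0.2688, -0.1316)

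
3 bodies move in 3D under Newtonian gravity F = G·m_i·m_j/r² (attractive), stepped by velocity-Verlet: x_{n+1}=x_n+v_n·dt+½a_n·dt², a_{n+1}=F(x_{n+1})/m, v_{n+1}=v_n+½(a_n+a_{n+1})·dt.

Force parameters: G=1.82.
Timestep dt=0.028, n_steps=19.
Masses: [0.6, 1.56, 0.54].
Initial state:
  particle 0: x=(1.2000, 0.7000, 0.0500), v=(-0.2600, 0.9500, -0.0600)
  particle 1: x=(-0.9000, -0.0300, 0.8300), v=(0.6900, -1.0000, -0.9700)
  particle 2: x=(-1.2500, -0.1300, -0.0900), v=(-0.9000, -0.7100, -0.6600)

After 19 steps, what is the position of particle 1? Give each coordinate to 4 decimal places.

(-0.5895, -0.5543, 0.1982)

step 0: x0=(1.2000, 0.7000, 0.0500) x1=(-0.9000, -0.0300, 0.8300) x2=(-1.2500, -0.1300, -0.0900)
step 1: x0=(1.1925, 0.7265, 0.0484) x1=(-0.8808, -0.0580, 0.8024) x2=(-1.2747, -0.1497, -0.1074)
step 2: x0=(1.1845, 0.7529, 0.0469) x1=(-0.8617, -0.0861, 0.7741) x2=(-1.2985, -0.1692, -0.1228)
step 3: x0=(1.1761, 0.7790, 0.0455) x1=(-0.8428, -0.1141, 0.7451) x2=(-1.3211, -0.1885, -0.1361)
step 4: x0=(1.1672, 0.8050, 0.0443) x1=(-0.8241, -0.1421, 0.7153) x2=(-1.3426, -0.2076, -0.1476)
step 5: x0=(1.1578, 0.8307, 0.0431) x1=(-0.8057, -0.1701, 0.6849) x2=(-1.3629, -0.2265, -0.1571)
step 6: x0=(1.1480, 0.8563, 0.0421) x1=(-0.7876, -0.1981, 0.6537) x2=(-1.3818, -0.2452, -0.1648)
step 7: x0=(1.1377, 0.8816, 0.0412) x1=(-0.7698, -0.2261, 0.6219) x2=(-1.3994, -0.2637, -0.1708)
step 8: x0=(1.1270, 0.9066, 0.0404) x1=(-0.7522, -0.2540, 0.5895) x2=(-1.4155, -0.2822, -0.1751)
step 9: x0=(1.1158, 0.9314, 0.0396) x1=(-0.7351, -0.2818, 0.5565) x2=(-1.4301, -0.3005, -0.1777)
step 10: x0=(1.1042, 0.9559, 0.0390) x1=(-0.7183, -0.3096, 0.5229) x2=(-1.4432, -0.3188, -0.1787)
step 11: x0=(1.0922, 0.9801, 0.0385) x1=(-0.7020, -0.3373, 0.4887) x2=(-1.4545, -0.3369, -0.1782)
step 12: x0=(1.0798, 1.0040, 0.0380) x1=(-0.6861, -0.3648, 0.4540) x2=(-1.4641, -0.3551, -0.1762)
step 13: x0=(1.0669, 1.0277, 0.0376) x1=(-0.6706, -0.3923, 0.4188) x2=(-1.4719, -0.3732, -0.1728)
step 14: x0=(1.0536, 1.0510, 0.0373) x1=(-0.6557, -0.4197, 0.3831) x2=(-1.4778, -0.3913, -0.1681)
step 15: x0=(1.0400, 1.0740, 0.0370) x1=(-0.6413, -0.4469, 0.3469) x2=(-1.4818, -0.4094, -0.1621)
step 16: x0=(1.0259, 1.0967, 0.0368) x1=(-0.6274, -0.4740, 0.3103) x2=(-1.4837, -0.4276, -0.1549)
step 17: x0=(1.0115, 1.1190, 0.0366) x1=(-0.6141, -0.5009, 0.2733) x2=(-1.4834, -0.4458, -0.1466)
step 18: x0=(0.9966, 1.1410, 0.0364) x1=(-0.6015, -0.5277, 0.2359) x2=(-1.4809, -0.4641, -0.1372)
step 19: x0=(0.9815, 1.1627, 0.0363) x1=(-0.5895, -0.5543, 0.1982) x2=(-1.4761, -0.4825, -0.1269)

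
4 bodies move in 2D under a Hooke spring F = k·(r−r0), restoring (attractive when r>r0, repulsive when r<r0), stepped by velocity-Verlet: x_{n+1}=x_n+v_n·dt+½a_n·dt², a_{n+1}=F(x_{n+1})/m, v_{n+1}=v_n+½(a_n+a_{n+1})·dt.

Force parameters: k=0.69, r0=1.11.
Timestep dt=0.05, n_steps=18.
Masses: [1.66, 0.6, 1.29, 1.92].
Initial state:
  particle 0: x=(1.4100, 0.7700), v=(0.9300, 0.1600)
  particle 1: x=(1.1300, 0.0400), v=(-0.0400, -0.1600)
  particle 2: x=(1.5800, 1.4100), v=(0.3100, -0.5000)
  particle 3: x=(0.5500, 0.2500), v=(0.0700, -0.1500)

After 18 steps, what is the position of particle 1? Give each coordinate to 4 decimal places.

(1.3211, -0.1248)

step 0: x0=(1.4100, 0.7700) x1=(1.1300, 0.0400) x2=(1.5800, 1.4100) x3=(0.5500, 0.2500)
step 1: x0=(1.4565, 0.7780) x1=(1.1286, 0.0318) x2=(1.5953, 1.3849) x3=(0.5534, 0.2427)
step 2: x0=(1.5032, 0.7857) x1=(1.1286, 0.0231) x2=(1.6102, 1.3595) x3=(0.5566, 0.2358)
step 3: x0=(1.5498, 0.7932) x1=(1.1299, 0.0142) x2=(1.6248, 1.3341) x3=(0.5596, 0.2294)
step 4: x0=(1.5965, 0.8003) x1=(1.1325, 0.0050) x2=(1.6388, 1.3086) x3=(0.5625, 0.2234)
step 5: x0=(1.6431, 0.8070) x1=(1.1365, -0.0045) x2=(1.6525, 1.2831) x3=(0.5652, 0.2178)
step 6: x0=(1.6897, 0.8130) x1=(1.1418, -0.0141) x2=(1.6656, 1.2578) x3=(0.5680, 0.2127)
step 7: x0=(1.7362, 0.8184) x1=(1.1486, -0.0238) x2=(1.6781, 1.2326) x3=(0.5707, 0.2081)
step 8: x0=(1.7827, 0.8230) x1=(1.1569, -0.0335) x2=(1.6900, 1.2077) x3=(0.5734, 0.2040)
step 9: x0=(1.8292, 0.8268) x1=(1.1666, -0.0432) x2=(1.7011, 1.1831) x3=(0.5762, 0.2004)
step 10: x0=(1.8757, 0.8298) x1=(1.1778, -0.0529) x2=(1.7114, 1.1587) x3=(0.5791, 0.1973)
step 11: x0=(1.9222, 0.8319) x1=(1.1904, -0.0625) x2=(1.7208, 1.1347) x3=(0.5821, 0.1948)
step 12: x0=(1.9688, 0.8332) x1=(1.2046, -0.0720) x2=(1.7291, 1.1110) x3=(0.5853, 0.1927)
step 13: x0=(2.0154, 0.8337) x1=(1.2203, -0.0813) x2=(1.7363, 1.0874) x3=(0.5888, 0.1911)
step 14: x0=(2.0620, 0.8334) x1=(1.2376, -0.0905) x2=(1.7423, 1.0641) x3=(0.5925, 0.1901)
step 15: x0=(2.1088, 0.8323) x1=(1.2563, -0.0994) x2=(1.7471, 1.0409) x3=(0.5965, 0.1895)
step 16: x0=(2.1555, 0.8305) x1=(1.2764, -0.1081) x2=(1.7507, 1.0177) x3=(0.6009, 0.1895)
step 17: x0=(2.2022, 0.8281) x1=(1.2980, -0.1166) x2=(1.7531, 0.9944) x3=(0.6057, 0.1899)
step 18: x0=(2.2487, 0.8251) x1=(1.3211, -0.1248) x2=(1.7543, 0.9712) x3=(0.6109, 0.1908)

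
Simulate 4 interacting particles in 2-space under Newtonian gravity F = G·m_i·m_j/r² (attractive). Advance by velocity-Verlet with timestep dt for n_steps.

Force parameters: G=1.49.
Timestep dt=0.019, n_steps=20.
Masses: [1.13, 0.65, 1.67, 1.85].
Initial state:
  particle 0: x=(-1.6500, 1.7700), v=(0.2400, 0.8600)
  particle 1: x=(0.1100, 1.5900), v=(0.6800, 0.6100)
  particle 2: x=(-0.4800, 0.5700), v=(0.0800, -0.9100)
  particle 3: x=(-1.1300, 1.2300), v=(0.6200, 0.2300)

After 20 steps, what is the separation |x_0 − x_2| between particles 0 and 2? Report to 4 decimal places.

1.5010

step 0: x0=(-1.6500, 1.7700) x1=(0.1100, 1.5900) x2=(-0.4800, 0.5700) x3=(-1.1300, 1.2300)
step 1: x0=(-1.6447, 1.7856) x1=(0.1224, 1.6012) x2=(-0.4789, 0.5533) x3=(-1.1181, 1.2344)
step 2: x0=(-1.6378, 1.7997) x1=(0.1337, 1.6118) x2=(-0.4786, 0.5378) x3=(-1.1061, 1.2389)
step 3: x0=(-1.6295, 1.8123) x1=(0.1439, 1.6217) x2=(-0.4791, 0.5235) x3=(-1.0938, 1.2434)
step 4: x0=(-1.6198, 1.8236) x1=(0.1532, 1.6309) x2=(-0.4803, 0.5104) x3=(-1.0814, 1.2480)
step 5: x0=(-1.6086, 1.8334) x1=(0.1614, 1.6396) x2=(-0.4823, 0.4984) x3=(-1.0689, 1.2525)
step 6: x0=(-1.5961, 1.8418) x1=(0.1685, 1.6476) x2=(-0.4849, 0.4877) x3=(-1.0562, 1.2571)
step 7: x0=(-1.5822, 1.8489) x1=(0.1747, 1.6550) x2=(-0.4882, 0.4782) x3=(-1.0433, 1.2616)
step 8: x0=(-1.5670, 1.8545) x1=(0.1798, 1.6618) x2=(-0.4922, 0.4698) x3=(-1.0304, 1.2661)
step 9: x0=(-1.5504, 1.8588) x1=(0.1840, 1.6680) x2=(-0.4968, 0.4627) x3=(-1.0173, 1.2706)
step 10: x0=(-1.5325, 1.8616) x1=(0.1871, 1.6736) x2=(-0.5021, 0.4568) x3=(-1.0042, 1.2750)
step 11: x0=(-1.5132, 1.8630) x1=(0.1892, 1.6787) x2=(-0.5079, 0.4521) x3=(-0.9910, 1.2794)
step 12: x0=(-1.4925, 1.8629) x1=(0.1902, 1.6832) x2=(-0.5143, 0.4487) x3=(-0.9777, 1.2838)
step 13: x0=(-1.4705, 1.8613) x1=(0.1902, 1.6871) x2=(-0.5212, 0.4465) x3=(-0.9644, 1.2882)
step 14: x0=(-1.4470, 1.8582) x1=(0.1892, 1.6904) x2=(-0.5287, 0.4457) x3=(-0.9511, 1.2925)
step 15: x0=(-1.4221, 1.8535) x1=(0.1870, 1.6932) x2=(-0.5368, 0.4461) x3=(-0.9379, 1.2968)
step 16: x0=(-1.3956, 1.8471) x1=(0.1838, 1.6954) x2=(-0.5453, 0.4479) x3=(-0.9247, 1.3011)
step 17: x0=(-1.3676, 1.8390) x1=(0.1794, 1.6970) x2=(-0.5544, 0.4511) x3=(-0.9116, 1.3054)
step 18: x0=(-1.3380, 1.8290) x1=(0.1738, 1.6979) x2=(-0.5639, 0.4558) x3=(-0.8987, 1.3098)
step 19: x0=(-1.3066, 1.8170) x1=(0.1671, 1.6983) x2=(-0.5739, 0.4618) x3=(-0.8860, 1.3144)
step 20: x0=(-1.2734, 1.8029) x1=(0.1591, 1.6981) x2=(-0.5843, 0.4694) x3=(-0.8736, 1.3190)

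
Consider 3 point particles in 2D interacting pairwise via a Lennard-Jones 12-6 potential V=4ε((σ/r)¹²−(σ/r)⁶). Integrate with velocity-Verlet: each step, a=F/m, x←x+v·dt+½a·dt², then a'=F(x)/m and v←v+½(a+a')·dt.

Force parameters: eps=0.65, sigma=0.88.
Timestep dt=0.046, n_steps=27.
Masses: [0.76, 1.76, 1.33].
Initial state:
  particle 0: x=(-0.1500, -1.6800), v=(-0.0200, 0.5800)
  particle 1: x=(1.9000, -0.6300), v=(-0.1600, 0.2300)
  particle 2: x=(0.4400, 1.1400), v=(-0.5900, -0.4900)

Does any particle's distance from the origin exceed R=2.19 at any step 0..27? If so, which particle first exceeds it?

no

step 0: x0=(-0.1500, -1.6800) x1=(1.9000, -0.6300) x2=(0.4400, 1.1400)
step 1: x0=(-0.1509, -1.6533) x1=(1.8926, -0.6194) x2=(0.4129, 1.1174)
step 2: x0=(-0.1517, -1.6266) x1=(1.8852, -0.6088) x2=(0.3858, 1.0949)
step 3: x0=(-0.1525, -1.5998) x1=(1.8777, -0.5982) x2=(0.3587, 1.0722)
step 4: x0=(-0.1532, -1.5729) x1=(1.8702, -0.5876) x2=(0.3316, 1.0496)
step 5: x0=(-0.1539, -1.5461) x1=(1.8627, -0.5770) x2=(0.3046, 1.0268)
step 6: x0=(-0.1544, -1.5191) x1=(1.8551, -0.5664) x2=(0.2776, 1.0041)
step 7: x0=(-0.1550, -1.4921) x1=(1.8474, -0.5557) x2=(0.2506, 0.9813)
step 8: x0=(-0.1554, -1.4651) x1=(1.8397, -0.5451) x2=(0.2236, 0.9585)
step 9: x0=(-0.1557, -1.4379) x1=(1.8319, -0.5344) x2=(0.1967, 0.9356)
step 10: x0=(-0.1560, -1.4107) x1=(1.8241, -0.5238) x2=(0.1698, 0.9126)
step 11: x0=(-0.1562, -1.3834) x1=(1.8162, -0.5131) x2=(0.1429, 0.8896)
step 12: x0=(-0.1563, -1.3560) x1=(1.8083, -0.5024) x2=(0.1161, 0.8665)
step 13: x0=(-0.1563, -1.3285) x1=(1.8003, -0.4917) x2=(0.0893, 0.8434)
step 14: x0=(-0.1562, -1.3009) x1=(1.7922, -0.4810) x2=(0.0625, 0.8202)
step 15: x0=(-0.1559, -1.2731) x1=(1.7840, -0.4703) x2=(0.0358, 0.7968)
step 16: x0=(-0.1556, -1.2452) x1=(1.7758, -0.4596) x2=(0.0091, 0.7734)
step 17: x0=(-0.1552, -1.2171) x1=(1.7674, -0.4489) x2=(-0.0175, 0.7499)
step 18: x0=(-0.1546, -1.1888) x1=(1.7590, -0.4382) x2=(-0.0441, 0.7262)
step 19: x0=(-0.1539, -1.1602) x1=(1.7506, -0.4275) x2=(-0.0707, 0.7025)
step 20: x0=(-0.1530, -1.1313) x1=(1.7420, -0.4168) x2=(-0.0973, 0.6785)
step 21: x0=(-0.1521, -1.1021) x1=(1.7333, -0.4061) x2=(-0.1238, 0.6543)
step 22: x0=(-0.1509, -1.0724) x1=(1.7245, -0.3954) x2=(-0.1502, 0.6299)
step 23: x0=(-0.1496, -1.0422) x1=(1.7157, -0.3847) x2=(-0.1766, 0.6052)
step 24: x0=(-0.1482, -1.0114) x1=(1.7067, -0.3740) x2=(-0.2030, 0.5801)
step 25: x0=(-0.1466, -0.9798) x1=(1.6976, -0.3633) x2=(-0.2292, 0.5546)
step 26: x0=(-0.1449, -0.9471) x1=(1.6884, -0.3526) x2=(-0.2554, 0.5285)
step 27: x0=(-0.1431, -0.9133) x1=(1.6791, -0.3419) x2=(-0.2815, 0.5017)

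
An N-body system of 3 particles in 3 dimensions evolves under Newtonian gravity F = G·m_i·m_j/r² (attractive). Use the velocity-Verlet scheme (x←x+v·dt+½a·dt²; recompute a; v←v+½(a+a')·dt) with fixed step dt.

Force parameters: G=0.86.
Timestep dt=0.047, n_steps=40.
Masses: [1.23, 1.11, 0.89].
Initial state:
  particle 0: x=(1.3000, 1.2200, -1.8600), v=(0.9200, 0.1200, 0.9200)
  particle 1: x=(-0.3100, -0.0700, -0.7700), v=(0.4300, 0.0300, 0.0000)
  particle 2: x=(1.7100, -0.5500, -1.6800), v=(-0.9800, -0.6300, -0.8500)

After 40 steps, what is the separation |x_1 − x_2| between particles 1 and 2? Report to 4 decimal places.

step 0: x0=(1.3000, 1.2200, -1.8600) x1=(-0.3100, -0.0700, -0.7700) x2=(1.7100, -0.5500, -1.6800)
step 1: x0=(1.3432, 1.2253, -1.8166) x1=(-0.2895, -0.0685, -0.7702) x2=(1.6637, -0.5792, -1.7199)
step 2: x0=(1.3861, 1.2299, -1.7731) x1=(-0.2684, -0.0669, -0.7707) x2=(1.6169, -0.6077, -1.7597)
step 3: x0=(1.4289, 1.2337, -1.7294) x1=(-0.2467, -0.0650, -0.7715) x2=(1.5696, -0.6353, -1.7992)
step 4: x0=(1.4714, 1.2369, -1.6855) x1=(-0.2244, -0.0631, -0.7727) x2=(1.5219, -0.6622, -1.8386)
step 5: x0=(1.5137, 1.2394, -1.6415) x1=(-0.2014, -0.0610, -0.7743) x2=(1.4738, -0.6883, -1.8776)
step 6: x0=(1.5556, 1.2412, -1.5974) x1=(-0.1778, -0.0588, -0.7762) x2=(1.4253, -0.7137, -1.9163)
step 7: x0=(1.5972, 1.2424, -1.5533) x1=(-0.1536, -0.0564, -0.7785) x2=(1.3765, -0.7383, -1.9547)
step 8: x0=(1.6385, 1.2430, -1.5091) x1=(-0.1288, -0.0540, -0.7811) x2=(1.3274, -0.7622, -1.9926)
step 9: x0=(1.6795, 1.2430, -1.4648) x1=(-0.1033, -0.0514, -0.7842) x2=(1.2780, -0.7854, -2.0301)
step 10: x0=(1.7200, 1.2424, -1.4206) x1=(-0.0772, -0.0488, -0.7876) x2=(1.2283, -0.8079, -2.0672)
step 11: x0=(1.7602, 1.2412, -1.3763) x1=(-0.0505, -0.0461, -0.7915) x2=(1.1784, -0.8298, -2.1038)
step 12: x0=(1.7999, 1.2396, -1.3321) x1=(-0.0232, -0.0433, -0.7957) x2=(1.1282, -0.8510, -2.1398)
step 13: x0=(1.8393, 1.2374, -1.2878) x1=(0.0048, -0.0404, -0.8004) x2=(1.0778, -0.8717, -2.1753)
step 14: x0=(1.8782, 1.2347, -1.2436) x1=(0.0334, -0.0375, -0.8055) x2=(1.0273, -0.8917, -2.2103)
step 15: x0=(1.9167, 1.2316, -1.1994) x1=(0.0626, -0.0345, -0.8110) x2=(0.9766, -0.9112, -2.2447)
step 16: x0=(1.9548, 1.2281, -1.1553) x1=(0.0923, -0.0315, -0.8169) x2=(0.9257, -0.9301, -2.2786)
step 17: x0=(1.9925, 1.2241, -1.1111) x1=(0.1227, -0.0285, -0.8232) x2=(0.8747, -0.9484, -2.3118)
step 18: x0=(2.0297, 1.2197, -1.0671) x1=(0.1535, -0.0254, -0.8300) x2=(0.8236, -0.9662, -2.3445)
step 19: x0=(2.0665, 1.2150, -1.0231) x1=(0.1850, -0.0224, -0.8372) x2=(0.7725, -0.9835, -2.3765)
step 20: x0=(2.1029, 1.2098, -0.9791) x1=(0.2169, -0.0193, -0.8448) x2=(0.7213, -1.0003, -2.4080)
step 21: x0=(2.1388, 1.2043, -0.9352) x1=(0.2494, -0.0162, -0.8528) x2=(0.6700, -1.0166, -2.4388)
step 22: x0=(2.1743, 1.1984, -0.8914) x1=(0.2824, -0.0130, -0.8612) x2=(0.6188, -1.0324, -2.4691)
step 23: x0=(2.2094, 1.1922, -0.8477) x1=(0.3158, -0.0099, -0.8700) x2=(0.5676, -1.0478, -2.4988)
step 24: x0=(2.2440, 1.1856, -0.8040) x1=(0.3497, -0.0068, -0.8791) x2=(0.5164, -1.0627, -2.5279)
step 25: x0=(2.2782, 1.1787, -0.7605) x1=(0.3840, -0.0036, -0.8886) x2=(0.4652, -1.0772, -2.5564)
step 26: x0=(2.3119, 1.1715, -0.7170) x1=(0.4187, -0.0004, -0.8985) x2=(0.4142, -1.0912, -2.5844)
step 27: x0=(2.3452, 1.1640, -0.6737) x1=(0.4538, 0.0027, -0.9086) x2=(0.3633, -1.1048, -2.6118)
step 28: x0=(2.3781, 1.1562, -0.6305) x1=(0.4893, 0.0060, -0.9191) x2=(0.3125, -1.1181, -2.6387)
step 29: x0=(2.4106, 1.1480, -0.5874) x1=(0.5251, 0.0092, -0.9298) x2=(0.2618, -1.1309, -2.6651)
step 30: x0=(2.4426, 1.1396, -0.5444) x1=(0.5613, 0.0125, -0.9407) x2=(0.2113, -1.1435, -2.6910)
step 31: x0=(2.4742, 1.1309, -0.5016) x1=(0.5979, 0.0157, -0.9519) x2=(0.1609, -1.1556, -2.7164)
step 32: x0=(2.5054, 1.1220, -0.4589) x1=(0.6347, 0.0191, -0.9633) x2=(0.1108, -1.1674, -2.7414)
step 33: x0=(2.5362, 1.1127, -0.4164) x1=(0.6719, 0.0225, -0.9749) x2=(0.0608, -1.1789, -2.7660)
step 34: x0=(2.5665, 1.1032, -0.3740) x1=(0.7094, 0.0259, -0.9866) x2=(0.0110, -1.1901, -2.7901)
step 35: x0=(2.5965, 1.0935, -0.3318) x1=(0.7472, 0.0294, -0.9984) x2=(-0.0386, -1.2011, -2.8138)
step 36: x0=(2.6260, 1.0834, -0.2898) x1=(0.7852, 0.0329, -1.0104) x2=(-0.0879, -1.2117, -2.8372)
step 37: x0=(2.6551, 1.0732, -0.2479) x1=(0.8235, 0.0365, -1.0224) x2=(-0.1371, -1.2221, -2.8602)
step 38: x0=(2.6839, 1.0627, -0.2063) x1=(0.8621, 0.0402, -1.0345) x2=(-0.1860, -1.2322, -2.8829)
step 39: x0=(2.7122, 1.0520, -0.1649) x1=(0.9010, 0.0440, -1.0466) x2=(-0.2347, -1.2421, -2.9052)
step 40: x0=(2.7402, 1.0410, -0.1237) x1=(0.9401, 0.0478, -1.0587) x2=(-0.2832, -1.2518, -2.9272)

2.5840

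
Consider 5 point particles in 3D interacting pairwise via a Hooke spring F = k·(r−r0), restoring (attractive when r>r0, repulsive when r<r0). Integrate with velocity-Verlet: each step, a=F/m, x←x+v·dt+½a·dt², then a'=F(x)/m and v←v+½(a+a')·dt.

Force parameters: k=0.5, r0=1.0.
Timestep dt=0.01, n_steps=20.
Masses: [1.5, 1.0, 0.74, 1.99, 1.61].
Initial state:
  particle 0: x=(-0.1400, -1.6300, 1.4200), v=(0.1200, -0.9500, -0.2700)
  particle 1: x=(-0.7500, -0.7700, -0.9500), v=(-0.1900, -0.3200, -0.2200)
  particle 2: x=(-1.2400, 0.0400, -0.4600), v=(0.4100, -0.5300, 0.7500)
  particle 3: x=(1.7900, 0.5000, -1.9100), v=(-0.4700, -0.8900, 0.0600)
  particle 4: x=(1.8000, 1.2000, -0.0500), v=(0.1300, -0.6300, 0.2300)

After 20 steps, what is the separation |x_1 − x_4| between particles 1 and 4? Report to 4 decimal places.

3.2981

step 0: x0=(-0.1400, -1.6300, 1.4200) x1=(-0.7500, -0.7700, -0.9500) x2=(-1.2400, 0.0400, -0.4600) x3=(1.7900, 0.5000, -1.9100) x4=(1.8000, 1.2000, -0.0500)
step 1: x0=(-0.1388, -1.6394, 1.4172) x1=(-0.7518, -0.7732, -0.9522) x2=(-1.2357, 0.0347, -0.4525) x3=(1.7852, 0.4911, -1.9093) x4=(1.8012, 1.1936, -0.0477)
step 2: x0=(-0.1375, -1.6486, 1.4142) x1=(-0.7534, -0.7762, -0.9543) x2=(-1.2311, 0.0294, -0.4449) x3=(1.7803, 0.4821, -1.9085) x4=(1.8023, 1.1871, -0.0454)
step 3: x0=(-0.1361, -1.6577, 1.4110) x1=(-0.7548, -0.7792, -0.9563) x2=(-1.2262, 0.0241, -0.4374) x3=(1.7753, 0.4730, -1.9076) x4=(1.8032, 1.1805, -0.0432)
step 4: x0=(-0.1347, -1.6666, 1.4075) x1=(-0.7561, -0.7821, -0.9582) x2=(-1.2209, 0.0188, -0.4298) x3=(1.7701, 0.4639, -1.9066) x4=(1.8039, 1.1737, -0.0410)
step 5: x0=(-0.1332, -1.6753, 1.4039) x1=(-0.7571, -0.7849, -0.9601) x2=(-1.2153, 0.0135, -0.4222) x3=(1.7648, 0.4547, -1.9054) x4=(1.8044, 1.1667, -0.0388)
step 6: x0=(-0.1317, -1.6838, 1.4000) x1=(-0.7580, -0.7876, -0.9619) x2=(-1.2094, 0.0082, -0.4145) x3=(1.7594, 0.4455, -1.9041) x4=(1.8048, 1.1596, -0.0366)
step 7: x0=(-0.1301, -1.6922, 1.3960) x1=(-0.7586, -0.7903, -0.9636) x2=(-1.2031, 0.0029, -0.4069) x3=(1.7539, 0.4362, -1.9026) x4=(1.8050, 1.1524, -0.0345)
step 8: x0=(-0.1285, -1.7003, 1.3917) x1=(-0.7591, -0.7928, -0.9652) x2=(-1.1965, -0.0024, -0.3992) x3=(1.7482, 0.4268, -1.9011) x4=(1.8051, 1.1450, -0.0324)
step 9: x0=(-0.1267, -1.7083, 1.3873) x1=(-0.7594, -0.7953, -0.9668) x2=(-1.1896, -0.0077, -0.3915) x3=(1.7424, 0.4174, -1.8994) x4=(1.8050, 1.1375, -0.0303)
step 10: x0=(-0.1250, -1.7161, 1.3826) x1=(-0.7594, -0.7977, -0.9683) x2=(-1.1824, -0.0130, -0.3837) x3=(1.7364, 0.4079, -1.8975) x4=(1.8047, 1.1298, -0.0282)
step 11: x0=(-0.1231, -1.7238, 1.3777) x1=(-0.7593, -0.8000, -0.9697) x2=(-1.1748, -0.0183, -0.3760) x3=(1.7303, 0.3984, -1.8956) x4=(1.8043, 1.1220, -0.0262)
step 12: x0=(-0.1212, -1.7312, 1.3726) x1=(-0.7590, -0.8023, -0.9710) x2=(-1.1669, -0.0236, -0.3682) x3=(1.7241, 0.3888, -1.8935) x4=(1.8037, 1.1141, -0.0242)
step 13: x0=(-0.1193, -1.7385, 1.3674) x1=(-0.7586, -0.8044, -0.9722) x2=(-1.1587, -0.0289, -0.3605) x3=(1.7178, 0.3792, -1.8913) x4=(1.8029, 1.1060, -0.0222)
step 14: x0=(-0.1173, -1.7456, 1.3619) x1=(-0.7579, -0.8065, -0.9734) x2=(-1.1502, -0.0342, -0.3527) x3=(1.7114, 0.3694, -1.8889) x4=(1.8020, 1.0978, -0.0202)
step 15: x0=(-0.1152, -1.7525, 1.3562) x1=(-0.7570, -0.8085, -0.9745) x2=(-1.1413, -0.0396, -0.3449) x3=(1.7048, 0.3597, -1.8864) x4=(1.8009, 1.0894, -0.0183)
step 16: x0=(-0.1131, -1.7593, 1.3503) x1=(-0.7560, -0.8104, -0.9755) x2=(-1.1322, -0.0449, -0.3371) x3=(1.6981, 0.3498, -1.8838) x4=(1.7997, 1.0809, -0.0163)
step 17: x0=(-0.1109, -1.7658, 1.3443) x1=(-0.7547, -0.8123, -0.9765) x2=(-1.1227, -0.0502, -0.3293) x3=(1.6913, 0.3400, -1.8811) x4=(1.7982, 1.0723, -0.0144)
step 18: x0=(-0.1086, -1.7722, 1.3380) x1=(-0.7533, -0.8140, -0.9774) x2=(-1.1129, -0.0555, -0.3214) x3=(1.6843, 0.3300, -1.8783) x4=(1.7967, 1.0635, -0.0126)
step 19: x0=(-0.1063, -1.7784, 1.3315) x1=(-0.7517, -0.8157, -0.9782) x2=(-1.1028, -0.0609, -0.3136) x3=(1.6773, 0.3200, -1.8753) x4=(1.7949, 1.0546, -0.0107)
step 20: x0=(-0.1040, -1.7845, 1.3249) x1=(-0.7499, -0.8173, -0.9789) x2=(-1.0925, -0.0662, -0.3058) x3=(1.6701, 0.3100, -1.8722) x4=(1.7930, 1.0455, -0.0089)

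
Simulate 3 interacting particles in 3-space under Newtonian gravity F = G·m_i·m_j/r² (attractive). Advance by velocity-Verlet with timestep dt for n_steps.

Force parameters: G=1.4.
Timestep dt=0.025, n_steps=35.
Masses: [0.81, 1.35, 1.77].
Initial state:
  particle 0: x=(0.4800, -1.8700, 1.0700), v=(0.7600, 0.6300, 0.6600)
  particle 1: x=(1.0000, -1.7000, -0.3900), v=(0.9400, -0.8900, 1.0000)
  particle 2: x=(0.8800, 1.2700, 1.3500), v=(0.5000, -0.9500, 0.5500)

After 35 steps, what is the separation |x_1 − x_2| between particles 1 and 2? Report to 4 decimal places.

2.9193

step 0: x0=(0.4800, -1.8700, 1.0700) x1=(1.0000, -1.7000, -0.3900) x2=(0.8800, 1.2700, 1.3500)
step 1: x0=(0.4991, -1.8541, 1.0863) x1=(1.0234, -1.7222, -0.3648) x2=(0.8925, 1.2462, 1.3637)
step 2: x0=(0.5184, -1.8381, 1.1021) x1=(1.0468, -1.7443, -0.3393) x2=(0.9050, 1.2222, 1.3774)
step 3: x0=(0.5378, -1.8219, 1.1175) x1=(1.0700, -1.7664, -0.3135) x2=(0.9175, 1.1980, 1.3910)
step 4: x0=(0.5575, -1.8054, 1.1324) x1=(1.0932, -1.7883, -0.2872) x2=(0.9300, 1.1737, 1.4045)
step 5: x0=(0.5774, -1.7888, 1.1469) x1=(1.1162, -1.8101, -0.2607) x2=(0.9424, 1.1493, 1.4180)
step 6: x0=(0.5974, -1.7721, 1.1608) x1=(1.1391, -1.8318, -0.2338) x2=(0.9549, 1.1246, 1.4315)
step 7: x0=(0.6177, -1.7552, 1.1744) x1=(1.1618, -1.8533, -0.2065) x2=(0.9674, 1.0998, 1.4449)
step 8: x0=(0.6382, -1.7381, 1.1874) x1=(1.1845, -1.8748, -0.1788) x2=(0.9798, 1.0748, 1.4582)
step 9: x0=(0.6590, -1.7209, 1.1999) x1=(1.2070, -1.8960, -0.1508) x2=(0.9923, 1.0497, 1.4714)
step 10: x0=(0.6799, -1.7036, 1.2120) x1=(1.2294, -1.9172, -0.1225) x2=(1.0048, 1.0243, 1.4846)
step 11: x0=(0.7011, -1.6861, 1.2236) x1=(1.2516, -1.9381, -0.0937) x2=(1.0172, 0.9988, 1.4978)
step 12: x0=(0.7225, -1.6685, 1.2347) x1=(1.2737, -1.9589, -0.0646) x2=(1.0297, 0.9731, 1.5109)
step 13: x0=(0.7442, -1.6509, 1.2453) x1=(1.2957, -1.9794, -0.0351) x2=(1.0421, 0.9472, 1.5239)
step 14: x0=(0.7661, -1.6331, 1.2554) x1=(1.3175, -1.9998, -0.0052) x2=(1.0545, 0.9211, 1.5369)
step 15: x0=(0.7883, -1.6153, 1.2650) x1=(1.3392, -2.0200, 0.0250) x2=(1.0670, 0.8948, 1.5498)
step 16: x0=(0.8107, -1.5974, 1.2741) x1=(1.3607, -2.0399, 0.0556) x2=(1.0794, 0.8683, 1.5626)
step 17: x0=(0.8334, -1.5794, 1.2828) x1=(1.3821, -2.0596, 0.0866) x2=(1.0918, 0.8416, 1.5754)
step 18: x0=(0.8563, -1.5614, 1.2909) x1=(1.4033, -2.0790, 0.1180) x2=(1.1043, 0.8147, 1.5881)
step 19: x0=(0.8796, -1.5434, 1.2986) x1=(1.4244, -2.0982, 0.1497) x2=(1.1167, 0.7875, 1.6007)
step 20: x0=(0.9030, -1.5253, 1.3058) x1=(1.4453, -2.1171, 0.1818) x2=(1.1291, 0.7601, 1.6133)
step 21: x0=(0.9268, -1.5072, 1.3125) x1=(1.4661, -2.1357, 0.2143) x2=(1.1415, 0.7325, 1.6258)
step 22: x0=(0.9508, -1.4891, 1.3188) x1=(1.4867, -2.1540, 0.2472) x2=(1.1540, 0.7047, 1.6383)
step 23: x0=(0.9751, -1.4710, 1.3247) x1=(1.5071, -2.1720, 0.2804) x2=(1.1664, 0.6766, 1.6506)
step 24: x0=(0.9997, -1.4529, 1.3301) x1=(1.5274, -2.1897, 0.3139) x2=(1.1788, 0.6483, 1.6629)
step 25: x0=(1.0245, -1.4348, 1.3350) x1=(1.5474, -2.2070, 0.3478) x2=(1.1912, 0.6197, 1.6752)
step 26: x0=(1.0497, -1.4167, 1.3396) x1=(1.5674, -2.2239, 0.3821) x2=(1.2036, 0.5908, 1.6873)
step 27: x0=(1.0751, -1.3987, 1.3438) x1=(1.5871, -2.2405, 0.4167) x2=(1.2161, 0.5617, 1.6994)
step 28: x0=(1.1007, -1.3806, 1.3476) x1=(1.6067, -2.2567, 0.4516) x2=(1.2285, 0.5323, 1.7114)
step 29: x0=(1.1267, -1.3626, 1.3510) x1=(1.6262, -2.2725, 0.4869) x2=(1.2409, 0.5026, 1.7233)
step 30: x0=(1.1529, -1.3446, 1.3542) x1=(1.6454, -2.2878, 0.5224) x2=(1.2533, 0.4725, 1.7351)
step 31: x0=(1.1794, -1.3266, 1.3570) x1=(1.6645, -2.3028, 0.5583) x2=(1.2658, 0.4422, 1.7468)
step 32: x0=(1.2061, -1.3087, 1.3595) x1=(1.6835, -2.3173, 0.5945) x2=(1.2782, 0.4115, 1.7584)
step 33: x0=(1.2330, -1.2907, 1.3618) x1=(1.7023, -2.3314, 0.6310) x2=(1.2907, 0.3805, 1.7699)
step 34: x0=(1.2603, -1.2727, 1.3638) x1=(1.7209, -2.3450, 0.6677) x2=(1.3031, 0.3492, 1.7814)
step 35: x0=(1.2877, -1.2547, 1.3657) x1=(1.7394, -2.3581, 0.7047) x2=(1.3156, 0.3175, 1.7927)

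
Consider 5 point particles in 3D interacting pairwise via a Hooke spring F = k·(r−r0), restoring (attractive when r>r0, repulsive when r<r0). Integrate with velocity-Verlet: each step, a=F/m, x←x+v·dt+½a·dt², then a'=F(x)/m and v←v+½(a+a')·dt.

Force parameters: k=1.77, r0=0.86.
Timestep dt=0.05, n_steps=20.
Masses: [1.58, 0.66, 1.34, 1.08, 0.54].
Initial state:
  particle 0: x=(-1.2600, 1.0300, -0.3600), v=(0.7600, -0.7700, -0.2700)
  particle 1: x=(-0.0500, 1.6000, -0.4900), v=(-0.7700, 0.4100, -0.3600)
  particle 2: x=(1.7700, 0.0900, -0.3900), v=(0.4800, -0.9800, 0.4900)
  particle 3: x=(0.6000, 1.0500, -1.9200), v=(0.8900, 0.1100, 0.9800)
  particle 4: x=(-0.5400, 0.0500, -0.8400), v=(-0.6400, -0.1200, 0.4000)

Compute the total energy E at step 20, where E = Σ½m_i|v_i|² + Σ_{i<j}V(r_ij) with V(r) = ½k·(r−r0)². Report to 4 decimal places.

18.0767

step 0: x0=(-1.2600, 1.0300, -0.3600) x1=(-0.0500, 1.6000, -0.4900) x2=(1.7700, 0.0900, -0.3900) x3=(0.6000, 1.0500, -1.9200) x4=(-0.5400, 0.0500, -0.8400)
step 1: x0=(-1.2163, 0.9904, -0.3752) x1=(-0.0858, 1.6132, -0.5105) x2=(1.7849, 0.0446, -0.3676) x3=(0.6416, 1.0537, -1.8644) x4=(-0.5635, 0.0507, -0.8198)
step 2: x0=(-1.1615, 0.9487, -0.3936) x1=(-0.1153, 1.6113, -0.5354) x2=(1.7813, 0.0069, -0.3493) x3=(0.6770, 1.0537, -1.7964) x4=(-0.5691, 0.0644, -0.7997)
step 3: x0=(-1.0962, 0.9054, -0.4148) x1=(-0.1376, 1.5944, -0.5639) x2=(1.7595, -0.0230, -0.3354) x3=(0.7061, 1.0497, -1.7166) x4=(-0.5562, 0.0900, -0.7797)
step 4: x0=(-1.0211, 0.8605, -0.4383) x1=(-0.1522, 1.5629, -0.5952) x2=(1.7200, -0.0449, -0.3258) x3=(0.7289, 1.0417, -1.6262) x4=(-0.5249, 0.1259, -0.7602)
step 5: x0=(-0.9370, 0.8144, -0.4638) x1=(-0.1586, 1.5177, -0.6283) x2=(1.6636, -0.0588, -0.3202) x3=(0.7456, 1.0296, -1.5263) x4=(-0.4759, 0.1703, -0.7413)
step 6: x0=(-0.8448, 0.7675, -0.4908) x1=(-0.1566, 1.4602, -0.6624) x2=(1.5914, -0.0650, -0.3187) x3=(0.7565, 1.0137, -1.4183) x4=(-0.4103, 0.2212, -0.7231)
step 7: x0=(-0.7456, 0.7198, -0.5188) x1=(-0.1465, 1.3919, -0.6966) x2=(1.5051, -0.0638, -0.3209) x3=(0.7623, 0.9941, -1.3037) x4=(-0.3295, 0.2761, -0.7058)
step 8: x0=(-0.6406, 0.6717, -0.5474) x1=(-0.1284, 1.3148, -0.7303) x2=(1.4061, -0.0558, -0.3265) x3=(0.7637, 0.9711, -1.1840) x4=(-0.2353, 0.3327, -0.6893)
step 9: x0=(-0.5310, 0.6233, -0.5762) x1=(-0.1032, 1.2312, -0.7629) x2=(1.2964, -0.0415, -0.3351) x3=(0.7615, 0.9452, -1.0606) x4=(-0.1296, 0.3890, -0.6733)
step 10: x0=(-0.4181, 0.5745, -0.6049) x1=(-0.0719, 1.1432, -0.7944) x2=(1.1781, -0.0219, -0.3462) x3=(0.7568, 0.9170, -0.9349) x4=(-0.0145, 0.4431, -0.6574)
step 11: x0=(-0.3034, 0.5251, -0.6332) x1=(-0.0357, 1.0530, -0.8247) x2=(1.0533, 0.0020, -0.3595) x3=(0.7507, 0.8871, -0.8079) x4=(0.1081, 0.4940, -0.6411)
step 12: x0=(-0.1878, 0.4749, -0.6611) x1=(0.0038, 0.9626, -0.8547) x2=(0.9241, 0.0292, -0.3743) x3=(0.7444, 0.8563, -0.6806) x4=(0.2359, 0.5414, -0.6236)
step 13: x0=(-0.0725, 0.4235, -0.6885) x1=(0.0448, 0.8734, -0.8852) x2=(0.7925, 0.0581, -0.3901) x3=(0.7387, 0.8256, -0.5532) x4=(0.3667, 0.5860, -0.6043)
step 14: x0=(0.0421, 0.3709, -0.7157) x1=(0.0858, 0.7860, -0.9172) x2=(0.6601, 0.0874, -0.4062) x3=(0.7346, 0.7961, -0.4255) x4=(0.4986, 0.6292, -0.5837)
step 15: x0=(0.1556, 0.3169, -0.7427) x1=(0.1259, 0.7008, -0.9512) x2=(0.5279, 0.1156, -0.4223) x3=(0.7323, 0.7682, -0.2967) x4=(0.6309, 0.6727, -0.5636)
step 16: x0=(0.2680, 0.2619, -0.7699) x1=(0.1649, 0.6180, -0.9872) x2=(0.3961, 0.1421, -0.4376) x3=(0.7308, 0.7417, -0.1659) x4=(0.7650, 0.7180, -0.5465)
step 17: x0=(0.3800, 0.2061, -0.7977) x1=(0.2030, 0.5381, -1.0248) x2=(0.2645, 0.1671, -0.4513) x3=(0.7289, 0.7156, -0.0335) x4=(0.9018, 0.7651, -0.5326)
step 18: x0=(0.4929, 0.1496, -0.8260) x1=(0.2408, 0.4613, -1.0630) x2=(0.1324, 0.1916, -0.4630) x3=(0.7260, 0.6890, 0.0989) x4=(1.0395, 0.8125, -0.5212)
step 19: x0=(0.6074, 0.0927, -0.8539) x1=(0.2793, 0.3876, -1.1007) x2=(0.0003, 0.2165, -0.4733) x3=(0.7217, 0.6612, 0.2292) x4=(1.1747, 0.8583, -0.5117)
step 20: x0=(0.7231, 0.0360, -0.8803) x1=(0.3195, 0.3171, -1.1358) x2=(-0.1305, 0.2425, -0.4823) x3=(0.7160, 0.6320, 0.3552) x4=(1.3038, 0.9002, -0.5035)
step 0 velocities: v0=(0.7600, -0.7700, -0.2700) v1=(-0.7700, 0.4100, -0.3600) v2=(0.4800, -0.9800, 0.4900) v3=(0.8900, 0.1100, 0.9800) v4=(-0.6400, -0.1200, 0.4000)
step 0: KE=3.3455, PE=14.7853, E=18.1308
step 20 velocities: v0=(2.3217, -1.1262, -0.5094) v1=(0.8254, -1.3755, -0.6552) v2=(-2.5838, 0.5324, -0.1731) v3=(-0.1282, -0.6026, 2.4566) v4=(2.4797, 0.7767, 0.1533)
step 20: KE=16.4324, PE=1.6443, E=18.0767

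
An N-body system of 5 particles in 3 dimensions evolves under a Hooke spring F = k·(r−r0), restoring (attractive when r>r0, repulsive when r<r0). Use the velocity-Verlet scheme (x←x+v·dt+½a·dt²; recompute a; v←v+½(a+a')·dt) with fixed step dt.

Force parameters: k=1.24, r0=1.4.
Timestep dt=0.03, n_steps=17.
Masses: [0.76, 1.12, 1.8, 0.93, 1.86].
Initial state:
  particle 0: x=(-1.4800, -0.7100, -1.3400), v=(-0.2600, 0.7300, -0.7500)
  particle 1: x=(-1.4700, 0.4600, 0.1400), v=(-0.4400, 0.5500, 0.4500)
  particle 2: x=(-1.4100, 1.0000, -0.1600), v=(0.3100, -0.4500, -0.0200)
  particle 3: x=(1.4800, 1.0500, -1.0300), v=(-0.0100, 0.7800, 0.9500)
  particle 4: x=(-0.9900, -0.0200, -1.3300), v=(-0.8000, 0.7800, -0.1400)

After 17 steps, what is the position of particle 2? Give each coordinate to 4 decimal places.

step 0: x0=(-1.4800, -0.7100, -1.3400) x1=(-1.4700, 0.4600, 0.1400) x2=(-1.4100, 1.0000, -0.1600) x3=(1.4800, 1.0500, -1.0300) x4=(-0.9900, -0.0200, -1.3300)
step 1: x0=(-1.4867, -0.6870, -1.3618) x1=(-1.4824, 0.4761, 0.1531) x2=(-1.4002, 0.9865, -0.1610) x3=(1.4760, 1.0722, -1.0010) x4=(-1.0136, 0.0037, -1.3340)
step 2: x0=(-1.4913, -0.6620, -1.3822) x1=(-1.4931, 0.4916, 0.1653) x2=(-1.3893, 0.9731, -0.1629) x3=(1.4646, 1.0921, -0.9712) x4=(-1.0363, 0.0282, -1.3378)
step 3: x0=(-1.4937, -0.6348, -1.4010) x1=(-1.5023, 0.5063, 0.1767) x2=(-1.3775, 0.9597, -0.1656) x3=(1.4457, 1.1097, -0.9405) x4=(-1.0582, 0.0533, -1.3412)
step 4: x0=(-1.4939, -0.6057, -1.4183) x1=(-1.5099, 0.5204, 0.1872) x2=(-1.3646, 0.9464, -0.1692) x3=(1.4196, 1.1249, -0.9092) x4=(-1.0792, 0.0792, -1.3443)
step 5: x0=(-1.4920, -0.5747, -1.4341) x1=(-1.5160, 0.5338, 0.1970) x2=(-1.3507, 0.9332, -0.1736) x3=(1.3862, 1.1377, -0.8774) x4=(-1.0993, 0.1057, -1.3470)
step 6: x0=(-1.4880, -0.5418, -1.4482) x1=(-1.5207, 0.5465, 0.2060) x2=(-1.3358, 0.9202, -0.1788) x3=(1.3457, 1.1481, -0.8450) x4=(-1.1186, 0.1329, -1.3494)
step 7: x0=(-1.4820, -0.5073, -1.4607) x1=(-1.5239, 0.5587, 0.2143) x2=(-1.3200, 0.9073, -0.1848) x3=(1.2983, 1.1563, -0.8123) x4=(-1.1370, 0.1607, -1.3514)
step 8: x0=(-1.4740, -0.4711, -1.4715) x1=(-1.5259, 0.5703, 0.2218) x2=(-1.3032, 0.8946, -0.1916) x3=(1.2443, 1.1622, -0.7793) x4=(-1.1546, 0.1892, -1.3531)
step 9: x0=(-1.4641, -0.4335, -1.4807) x1=(-1.5267, 0.5814, 0.2287) x2=(-1.2855, 0.8820, -0.1991) x3=(1.1838, 1.1660, -0.7461) x4=(-1.1713, 0.2184, -1.3544)
step 10: x0=(-1.4524, -0.3945, -1.4883) x1=(-1.5263, 0.5920, 0.2350) x2=(-1.2670, 0.8696, -0.2073) x3=(1.1173, 1.1676, -0.7128) x4=(-1.1873, 0.2482, -1.3554)
step 11: x0=(-1.4390, -0.3544, -1.4942) x1=(-1.5249, 0.6021, 0.2406) x2=(-1.2476, 0.8574, -0.2161) x3=(1.0449, 1.1671, -0.6796) x4=(-1.2025, 0.2787, -1.3560)
step 12: x0=(-1.4239, -0.3132, -1.4986) x1=(-1.5225, 0.6119, 0.2456) x2=(-1.2274, 0.8453, -0.2255) x3=(0.9670, 1.1647, -0.6465) x4=(-1.2170, 0.3097, -1.3562)
step 13: x0=(-1.4073, -0.2711, -1.5015) x1=(-1.5192, 0.6213, 0.2500) x2=(-1.2065, 0.8335, -0.2355) x3=(0.8841, 1.1605, -0.6135) x4=(-1.2308, 0.3414, -1.3562)
step 14: x0=(-1.3894, -0.2284, -1.5028) x1=(-1.5151, 0.6304, 0.2539) x2=(-1.1849, 0.8217, -0.2460) x3=(0.7966, 1.1546, -0.5809) x4=(-1.2440, 0.3737, -1.3557)
step 15: x0=(-1.3701, -0.1851, -1.5028) x1=(-1.5103, 0.6392, 0.2574) x2=(-1.1626, 0.8102, -0.2569) x3=(0.7048, 1.1471, -0.5485) x4=(-1.2567, 0.4066, -1.3550)
step 16: x0=(-1.3496, -0.1415, -1.5014) x1=(-1.5050, 0.6477, 0.2603) x2=(-1.1399, 0.7987, -0.2683) x3=(0.6092, 1.1381, -0.5166) x4=(-1.2689, 0.4401, -1.3539)
step 17: x0=(-1.3279, -0.0977, -1.4987) x1=(-1.4991, 0.6561, 0.2628) x2=(-1.1166, 0.7875, -0.2799) x3=(0.5103, 1.1278, -0.4852) x4=(-1.2806, 0.4741, -1.3526)

(-1.1166, 0.7875, -0.2799)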